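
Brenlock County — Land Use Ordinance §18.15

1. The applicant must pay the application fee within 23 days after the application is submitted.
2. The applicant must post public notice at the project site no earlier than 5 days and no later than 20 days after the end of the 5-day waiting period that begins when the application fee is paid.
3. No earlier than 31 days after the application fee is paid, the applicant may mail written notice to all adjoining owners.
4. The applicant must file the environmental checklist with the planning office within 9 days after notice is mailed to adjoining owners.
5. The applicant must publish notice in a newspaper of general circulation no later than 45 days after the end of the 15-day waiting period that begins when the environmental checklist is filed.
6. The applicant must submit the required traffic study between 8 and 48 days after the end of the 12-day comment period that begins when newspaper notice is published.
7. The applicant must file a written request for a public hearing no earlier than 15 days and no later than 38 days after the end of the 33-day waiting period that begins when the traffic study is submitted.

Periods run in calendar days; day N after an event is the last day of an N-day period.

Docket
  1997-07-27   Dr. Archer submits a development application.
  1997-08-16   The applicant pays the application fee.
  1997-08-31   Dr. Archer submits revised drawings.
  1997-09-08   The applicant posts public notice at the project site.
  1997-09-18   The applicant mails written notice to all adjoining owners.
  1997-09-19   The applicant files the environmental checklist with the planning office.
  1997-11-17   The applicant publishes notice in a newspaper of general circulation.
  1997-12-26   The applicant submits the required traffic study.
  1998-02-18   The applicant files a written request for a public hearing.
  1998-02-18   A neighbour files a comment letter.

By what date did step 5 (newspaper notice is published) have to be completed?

The environmental checklist is filed on 1997-09-19; the 15-day waiting period therefore ends 1997-10-04, and step 5 runs from that date. 45 days after 1997-10-04 is 1997-11-18.

1997-11-18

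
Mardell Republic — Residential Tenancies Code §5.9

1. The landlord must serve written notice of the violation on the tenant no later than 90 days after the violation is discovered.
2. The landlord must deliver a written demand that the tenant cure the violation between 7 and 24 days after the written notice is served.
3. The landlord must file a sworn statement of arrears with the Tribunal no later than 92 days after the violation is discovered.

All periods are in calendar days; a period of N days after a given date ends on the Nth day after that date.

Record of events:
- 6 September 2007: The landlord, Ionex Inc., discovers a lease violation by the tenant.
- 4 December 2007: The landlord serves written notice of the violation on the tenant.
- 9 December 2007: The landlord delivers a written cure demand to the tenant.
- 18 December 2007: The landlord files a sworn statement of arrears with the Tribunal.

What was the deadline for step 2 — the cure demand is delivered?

28 December 2007

Step 2 runs from 4 December 2007, when the written notice is served. The window is 7–24 days after 4 December 2007; it closes on 28 December 2007.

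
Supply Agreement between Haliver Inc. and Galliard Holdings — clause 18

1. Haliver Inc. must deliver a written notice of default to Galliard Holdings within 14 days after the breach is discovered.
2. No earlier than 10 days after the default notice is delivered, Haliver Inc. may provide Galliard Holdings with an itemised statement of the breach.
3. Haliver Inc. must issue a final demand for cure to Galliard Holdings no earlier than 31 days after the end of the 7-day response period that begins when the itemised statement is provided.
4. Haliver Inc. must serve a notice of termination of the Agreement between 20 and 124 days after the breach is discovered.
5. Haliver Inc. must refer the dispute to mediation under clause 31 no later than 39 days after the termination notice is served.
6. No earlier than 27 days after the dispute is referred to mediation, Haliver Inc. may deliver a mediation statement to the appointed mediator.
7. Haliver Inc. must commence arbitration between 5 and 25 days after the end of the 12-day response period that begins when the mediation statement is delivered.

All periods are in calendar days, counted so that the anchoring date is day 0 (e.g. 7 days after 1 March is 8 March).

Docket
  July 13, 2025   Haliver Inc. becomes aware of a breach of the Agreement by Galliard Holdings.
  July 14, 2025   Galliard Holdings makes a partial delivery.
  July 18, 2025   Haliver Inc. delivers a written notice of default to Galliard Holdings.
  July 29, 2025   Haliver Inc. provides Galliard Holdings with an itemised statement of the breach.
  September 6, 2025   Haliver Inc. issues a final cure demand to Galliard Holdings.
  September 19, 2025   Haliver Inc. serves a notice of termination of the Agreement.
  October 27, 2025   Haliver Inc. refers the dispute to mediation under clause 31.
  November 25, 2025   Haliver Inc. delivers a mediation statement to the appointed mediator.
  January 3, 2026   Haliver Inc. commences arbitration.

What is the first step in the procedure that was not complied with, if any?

Step 7

(1) due by July 13, 2025 + 14 days = July 27, 2025; done July 18, 2025 — timely.
(2) permitted from July 18, 2025 + 10 days = July 28, 2025 onward; done July 29, 2025 — permitted.
(3) permitted from August 5, 2025 + 31 days = September 5, 2025 onward; September 6, 2025 is on or after that date.
(4) the permitted window runs from July 13, 2025 + 20 = August 2, 2025 to July 13, 2025 + 124 = November 14, 2025; done September 19, 2025, which is between those dates.
(5) due by September 19, 2025 + 39 days = October 28, 2025; completed October 27, 2025, before the deadline.
(6) permitted from October 27, 2025 + 27 days = November 23, 2025 onward; November 25, 2025 is on or after that date.
(7) the permitted window runs from December 7, 2025 + 5 = December 12, 2025 to December 7, 2025 + 25 = January 1, 2026; done January 3, 2026 — 2 days after the window closed.
Later steps need not be reached.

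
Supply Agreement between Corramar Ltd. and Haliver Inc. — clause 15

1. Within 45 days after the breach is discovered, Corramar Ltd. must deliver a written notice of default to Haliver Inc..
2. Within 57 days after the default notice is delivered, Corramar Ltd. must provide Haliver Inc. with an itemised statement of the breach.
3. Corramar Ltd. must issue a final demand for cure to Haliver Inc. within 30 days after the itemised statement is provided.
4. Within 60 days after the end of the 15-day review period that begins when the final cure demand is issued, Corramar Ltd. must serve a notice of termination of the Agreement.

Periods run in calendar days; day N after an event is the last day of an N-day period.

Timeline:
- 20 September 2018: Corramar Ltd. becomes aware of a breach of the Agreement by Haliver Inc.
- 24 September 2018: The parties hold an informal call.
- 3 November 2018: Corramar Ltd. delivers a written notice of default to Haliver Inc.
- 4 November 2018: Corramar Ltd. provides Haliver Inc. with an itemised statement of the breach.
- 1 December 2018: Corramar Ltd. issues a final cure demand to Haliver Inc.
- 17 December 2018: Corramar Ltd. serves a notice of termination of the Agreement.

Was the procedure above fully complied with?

Step 1: 45 days after 20 September 2018 (when the breach is discovered) is 4 November 2018; done 3 November 2018 — timely.
Step 2: 57 days after 3 November 2018 (when the default notice is delivered) is 30 December 2018; done 4 November 2018 — timely.
Step 3: 30 days after 4 November 2018 (when the itemised statement is provided) is 4 December 2018; done 1 December 2018 — timely.
Step 4: 60 days after 16 December 2018 (end of the 15-day review period, which began when the final cure demand is issued on 1 December 2018) is 14 February 2019; done 17 December 2018 — timely.

Yes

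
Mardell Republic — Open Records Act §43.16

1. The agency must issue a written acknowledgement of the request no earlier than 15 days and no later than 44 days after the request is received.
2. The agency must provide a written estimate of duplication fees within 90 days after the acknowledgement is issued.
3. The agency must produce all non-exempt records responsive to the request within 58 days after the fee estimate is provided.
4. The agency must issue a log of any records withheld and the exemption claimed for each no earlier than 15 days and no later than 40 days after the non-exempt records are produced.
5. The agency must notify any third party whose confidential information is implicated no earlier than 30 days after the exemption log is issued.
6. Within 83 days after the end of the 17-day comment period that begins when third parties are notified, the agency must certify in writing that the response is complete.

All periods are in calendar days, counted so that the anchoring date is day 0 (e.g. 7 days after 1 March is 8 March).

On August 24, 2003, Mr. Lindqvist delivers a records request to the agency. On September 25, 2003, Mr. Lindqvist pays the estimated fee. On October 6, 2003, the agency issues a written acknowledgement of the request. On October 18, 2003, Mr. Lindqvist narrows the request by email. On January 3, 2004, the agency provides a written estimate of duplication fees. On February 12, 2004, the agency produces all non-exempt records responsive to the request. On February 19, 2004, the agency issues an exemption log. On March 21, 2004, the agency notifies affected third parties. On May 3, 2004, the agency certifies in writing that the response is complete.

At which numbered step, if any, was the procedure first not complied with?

(1) the permitted window runs from August 24, 2003 + 15 = September 8, 2003 to August 24, 2003 + 44 = October 7, 2003; done October 6, 2003 — within the window.
(2) due by October 6, 2003 + 90 days = January 4, 2004; completed January 3, 2004, before the deadline.
(3) due by January 3, 2004 + 58 days = March 1, 2004; done February 12, 2004 — timely.
(4) the permitted window runs from February 12, 2004 + 15 = February 27, 2004 to February 12, 2004 + 40 = March 23, 2004; February 19, 2004 is 8 days too early.

Step 4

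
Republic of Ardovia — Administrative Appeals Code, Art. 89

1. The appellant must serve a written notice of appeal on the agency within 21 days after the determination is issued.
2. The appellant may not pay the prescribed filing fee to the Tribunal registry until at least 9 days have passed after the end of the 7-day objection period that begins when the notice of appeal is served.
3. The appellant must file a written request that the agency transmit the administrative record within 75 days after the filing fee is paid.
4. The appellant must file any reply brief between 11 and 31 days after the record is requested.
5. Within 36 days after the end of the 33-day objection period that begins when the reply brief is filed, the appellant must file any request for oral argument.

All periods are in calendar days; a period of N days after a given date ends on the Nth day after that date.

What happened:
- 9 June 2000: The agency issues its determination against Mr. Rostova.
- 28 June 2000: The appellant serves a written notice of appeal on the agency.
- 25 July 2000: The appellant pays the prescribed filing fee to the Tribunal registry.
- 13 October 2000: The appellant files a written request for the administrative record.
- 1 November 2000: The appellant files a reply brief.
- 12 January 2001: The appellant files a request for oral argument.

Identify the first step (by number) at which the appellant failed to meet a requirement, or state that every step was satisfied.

Step 1 — counting 21 days from 9 June 2000 (when the determination is issued) gives a deadline of 30 June 2000; 28 June 2000 is within that limit.
Step 2 — must wait 9 days from 5 July 2000 (end of the 7-day objection period, which began when the notice of appeal is served on 28 June 2000), so not before 14 July 2000; done 25 July 2000, after the minimum wait.
Step 3 — counting 75 days from 25 July 2000 (when the filing fee is paid) gives a deadline of 8 October 2000; not done until 13 October 2000, 5 days after the deadline.

Step 3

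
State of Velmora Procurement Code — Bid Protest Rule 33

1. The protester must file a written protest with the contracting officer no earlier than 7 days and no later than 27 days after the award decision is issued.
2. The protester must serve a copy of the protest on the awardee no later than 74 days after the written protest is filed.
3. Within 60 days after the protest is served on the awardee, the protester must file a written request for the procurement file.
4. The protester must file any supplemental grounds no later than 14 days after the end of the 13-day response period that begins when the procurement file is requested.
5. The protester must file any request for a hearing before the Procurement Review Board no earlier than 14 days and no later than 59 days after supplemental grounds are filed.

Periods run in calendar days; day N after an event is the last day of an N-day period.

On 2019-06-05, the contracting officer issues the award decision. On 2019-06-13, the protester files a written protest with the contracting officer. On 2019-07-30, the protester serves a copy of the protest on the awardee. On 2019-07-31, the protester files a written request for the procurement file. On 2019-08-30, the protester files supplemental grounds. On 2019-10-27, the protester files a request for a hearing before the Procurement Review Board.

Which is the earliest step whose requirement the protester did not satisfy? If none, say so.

(1) the permitted window runs from 2019-06-05 + 7 = 2019-06-12 to 2019-06-05 + 27 = 2019-07-02; done 2019-06-13 — within the window.
(2) due by 2019-06-13 + 74 days = 2019-08-26; 2019-07-30 is within that limit.
(3) due by 2019-07-30 + 60 days = 2019-09-28; completed 2019-07-31, before the deadline.
(4) due by 2019-08-13 + 14 days = 2019-08-27; 2019-08-30 misses that deadline by 3 days.
The procedure was therefore not followed at step 4.

Step 4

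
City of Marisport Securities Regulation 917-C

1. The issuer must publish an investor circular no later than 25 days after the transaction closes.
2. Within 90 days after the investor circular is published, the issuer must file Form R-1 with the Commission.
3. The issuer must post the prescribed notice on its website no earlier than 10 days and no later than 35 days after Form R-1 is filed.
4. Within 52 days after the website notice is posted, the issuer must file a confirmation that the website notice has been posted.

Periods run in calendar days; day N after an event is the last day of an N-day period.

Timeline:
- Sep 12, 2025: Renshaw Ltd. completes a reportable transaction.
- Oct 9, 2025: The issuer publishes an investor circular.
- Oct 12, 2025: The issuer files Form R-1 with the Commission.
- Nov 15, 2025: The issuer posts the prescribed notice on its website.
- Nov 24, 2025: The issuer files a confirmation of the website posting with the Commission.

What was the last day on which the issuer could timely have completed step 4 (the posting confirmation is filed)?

Jan 6, 2026

Step 4 runs from Nov 15, 2025, when the website notice is posted. 52 days after Nov 15, 2025 is Jan 6, 2026.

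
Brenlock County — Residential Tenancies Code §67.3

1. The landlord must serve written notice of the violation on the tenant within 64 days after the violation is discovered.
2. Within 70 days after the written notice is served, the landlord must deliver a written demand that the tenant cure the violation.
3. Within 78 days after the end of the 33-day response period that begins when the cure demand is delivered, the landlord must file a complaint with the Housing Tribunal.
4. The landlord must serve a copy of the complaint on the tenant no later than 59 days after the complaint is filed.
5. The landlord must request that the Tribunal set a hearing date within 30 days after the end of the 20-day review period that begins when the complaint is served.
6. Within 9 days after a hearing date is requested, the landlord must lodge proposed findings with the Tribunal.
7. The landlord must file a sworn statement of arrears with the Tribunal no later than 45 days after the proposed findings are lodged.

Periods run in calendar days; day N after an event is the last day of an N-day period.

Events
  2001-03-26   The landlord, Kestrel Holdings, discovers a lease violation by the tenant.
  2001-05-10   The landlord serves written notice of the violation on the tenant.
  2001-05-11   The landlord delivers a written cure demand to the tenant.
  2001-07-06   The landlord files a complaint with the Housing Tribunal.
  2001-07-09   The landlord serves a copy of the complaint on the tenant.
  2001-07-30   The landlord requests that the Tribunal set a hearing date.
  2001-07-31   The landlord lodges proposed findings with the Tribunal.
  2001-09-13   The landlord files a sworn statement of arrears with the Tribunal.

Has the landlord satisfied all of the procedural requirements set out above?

(1) due by 2001-03-26 + 64 days = 2001-05-29; completed 2001-05-10, before the deadline.
(2) due by 2001-05-10 + 70 days = 2001-07-19; 2001-05-11 is within that limit.
(3) due by 2001-06-13 + 78 days = 2001-08-30; done 2001-07-06 — timely.
(4) due by 2001-07-06 + 59 days = 2001-09-03; completed 2001-07-09, before the deadline.
(5) due by 2001-07-29 + 30 days = 2001-08-28; completed 2001-07-30, before the deadline.
(6) due by 2001-07-30 + 9 days = 2001-08-08; 2001-07-31 is within that limit.
(7) due by 2001-07-31 + 45 days = 2001-09-14; completed 2001-09-13, before the deadline.

Yes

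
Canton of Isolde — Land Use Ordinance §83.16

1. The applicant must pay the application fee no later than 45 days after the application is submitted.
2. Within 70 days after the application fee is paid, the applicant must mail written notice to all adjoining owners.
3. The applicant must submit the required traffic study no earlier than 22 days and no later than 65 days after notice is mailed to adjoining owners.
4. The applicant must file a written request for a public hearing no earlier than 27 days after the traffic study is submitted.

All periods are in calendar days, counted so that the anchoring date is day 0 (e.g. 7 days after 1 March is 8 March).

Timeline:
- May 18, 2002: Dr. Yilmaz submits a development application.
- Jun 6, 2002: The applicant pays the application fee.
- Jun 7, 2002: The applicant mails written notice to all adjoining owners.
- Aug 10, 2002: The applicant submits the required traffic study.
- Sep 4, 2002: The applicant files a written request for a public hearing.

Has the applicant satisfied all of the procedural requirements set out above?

(1) due by May 18, 2002 + 45 days = Jul 2, 2002; Jun 6, 2002 is within that limit.
(2) due by Jun 6, 2002 + 70 days = Aug 15, 2002; Jun 7, 2002 is within that limit.
(3) the permitted window runs from Jun 7, 2002 + 22 = Jun 29, 2002 to Jun 7, 2002 + 65 = Aug 11, 2002; Aug 10, 2002 falls inside that range.
(4) permitted from Aug 10, 2002 + 27 days = Sep 6, 2002 onward; acted on Sep 4, 2002, 2 days prematurely.

No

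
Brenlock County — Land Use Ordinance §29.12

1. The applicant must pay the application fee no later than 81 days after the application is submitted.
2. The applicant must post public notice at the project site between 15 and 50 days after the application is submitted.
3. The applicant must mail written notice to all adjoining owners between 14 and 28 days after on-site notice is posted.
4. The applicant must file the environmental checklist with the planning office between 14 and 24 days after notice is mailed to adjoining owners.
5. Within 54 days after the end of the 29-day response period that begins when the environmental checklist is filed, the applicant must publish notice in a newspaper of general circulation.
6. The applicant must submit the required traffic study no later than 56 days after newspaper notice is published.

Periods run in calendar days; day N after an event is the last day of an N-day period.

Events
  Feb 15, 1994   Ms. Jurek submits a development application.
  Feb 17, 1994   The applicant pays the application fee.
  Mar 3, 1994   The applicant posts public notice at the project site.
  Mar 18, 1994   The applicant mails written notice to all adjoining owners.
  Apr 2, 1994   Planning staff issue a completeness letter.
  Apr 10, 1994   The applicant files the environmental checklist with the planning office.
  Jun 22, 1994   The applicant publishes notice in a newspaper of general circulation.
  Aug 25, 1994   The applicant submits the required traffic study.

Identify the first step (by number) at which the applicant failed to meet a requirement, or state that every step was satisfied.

(1) due by Feb 15, 1994 + 81 days = May 7, 1994; done Feb 17, 1994 — timely.
(2) the permitted window runs from Feb 15, 1994 + 15 = Mar 2, 1994 to Feb 15, 1994 + 50 = Apr 6, 1994; done Mar 3, 1994 — within the window.
(3) the permitted window runs from Mar 3, 1994 + 14 = Mar 17, 1994 to Mar 3, 1994 + 28 = Mar 31, 1994; done Mar 18, 1994 — within the window.
(4) the permitted window runs from Mar 18, 1994 + 14 = Apr 1, 1994 to Mar 18, 1994 + 24 = Apr 11, 1994; done Apr 10, 1994, which is between those dates.
(5) due by May 9, 1994 + 54 days = Jul 2, 1994; completed Jun 22, 1994, before the deadline.
(6) due by Jun 22, 1994 + 56 days = Aug 17, 1994; done Aug 25, 1994 — 8 days late.
That is the first point of non-compliance.

Step 6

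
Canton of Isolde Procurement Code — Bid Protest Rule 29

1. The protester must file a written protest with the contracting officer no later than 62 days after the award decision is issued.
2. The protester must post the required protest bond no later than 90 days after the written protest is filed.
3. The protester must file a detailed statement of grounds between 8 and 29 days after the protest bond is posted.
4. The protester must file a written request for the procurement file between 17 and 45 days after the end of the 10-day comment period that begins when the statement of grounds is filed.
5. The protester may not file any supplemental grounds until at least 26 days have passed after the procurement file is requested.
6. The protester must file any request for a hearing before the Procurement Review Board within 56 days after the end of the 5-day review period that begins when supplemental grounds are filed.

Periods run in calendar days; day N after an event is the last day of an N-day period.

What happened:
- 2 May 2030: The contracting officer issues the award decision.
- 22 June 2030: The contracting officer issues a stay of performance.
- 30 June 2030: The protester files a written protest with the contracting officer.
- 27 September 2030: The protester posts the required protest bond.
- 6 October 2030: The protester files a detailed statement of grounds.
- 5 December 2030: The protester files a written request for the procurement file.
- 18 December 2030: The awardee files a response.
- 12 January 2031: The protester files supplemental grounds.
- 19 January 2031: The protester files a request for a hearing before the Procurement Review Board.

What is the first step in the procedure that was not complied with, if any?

Step 1: 62 days after 2 May 2030 (when the award decision is issued) is 3 July 2030; done 30 June 2030 — timely.
Step 2: 90 days after 30 June 2030 (when the written protest is filed) is 28 September 2030; completed 27 September 2030, before the deadline.
Step 3: the window is 8–29 days after 27 September 2030 (when the protest bond is posted), so 5 October 2030 through 26 October 2030; done 6 October 2030 — within the window.
Step 4: the window is 17–45 days after 16 October 2030 (end of the 10-day comment period, which began when the statement of grounds is filed on 6 October 2030), so 2 November 2030 through 30 November 2030; done 5 December 2030 — 5 days after the window closed.
The procedure was therefore not followed at step 4.

Step 4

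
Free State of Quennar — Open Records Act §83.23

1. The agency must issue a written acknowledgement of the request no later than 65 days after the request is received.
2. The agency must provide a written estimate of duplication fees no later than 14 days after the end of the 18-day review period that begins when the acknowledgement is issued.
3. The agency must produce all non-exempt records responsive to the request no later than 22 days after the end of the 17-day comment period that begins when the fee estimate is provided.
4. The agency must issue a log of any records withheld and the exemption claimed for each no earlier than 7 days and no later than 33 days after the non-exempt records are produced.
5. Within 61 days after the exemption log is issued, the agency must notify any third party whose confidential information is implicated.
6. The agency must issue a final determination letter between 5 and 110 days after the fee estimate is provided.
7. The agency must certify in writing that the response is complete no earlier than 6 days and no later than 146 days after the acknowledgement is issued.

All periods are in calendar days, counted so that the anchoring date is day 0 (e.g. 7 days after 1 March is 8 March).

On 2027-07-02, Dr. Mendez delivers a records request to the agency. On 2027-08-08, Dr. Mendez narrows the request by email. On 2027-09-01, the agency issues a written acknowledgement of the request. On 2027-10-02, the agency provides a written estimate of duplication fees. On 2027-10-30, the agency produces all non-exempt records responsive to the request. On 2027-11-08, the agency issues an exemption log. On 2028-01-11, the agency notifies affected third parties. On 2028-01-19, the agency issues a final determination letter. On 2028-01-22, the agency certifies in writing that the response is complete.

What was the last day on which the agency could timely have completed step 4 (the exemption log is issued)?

Step 4 runs from 2027-10-30, when the non-exempt records are produced. The window is 7–33 days after 2027-10-30; it closes on 2027-12-02.

2027-12-02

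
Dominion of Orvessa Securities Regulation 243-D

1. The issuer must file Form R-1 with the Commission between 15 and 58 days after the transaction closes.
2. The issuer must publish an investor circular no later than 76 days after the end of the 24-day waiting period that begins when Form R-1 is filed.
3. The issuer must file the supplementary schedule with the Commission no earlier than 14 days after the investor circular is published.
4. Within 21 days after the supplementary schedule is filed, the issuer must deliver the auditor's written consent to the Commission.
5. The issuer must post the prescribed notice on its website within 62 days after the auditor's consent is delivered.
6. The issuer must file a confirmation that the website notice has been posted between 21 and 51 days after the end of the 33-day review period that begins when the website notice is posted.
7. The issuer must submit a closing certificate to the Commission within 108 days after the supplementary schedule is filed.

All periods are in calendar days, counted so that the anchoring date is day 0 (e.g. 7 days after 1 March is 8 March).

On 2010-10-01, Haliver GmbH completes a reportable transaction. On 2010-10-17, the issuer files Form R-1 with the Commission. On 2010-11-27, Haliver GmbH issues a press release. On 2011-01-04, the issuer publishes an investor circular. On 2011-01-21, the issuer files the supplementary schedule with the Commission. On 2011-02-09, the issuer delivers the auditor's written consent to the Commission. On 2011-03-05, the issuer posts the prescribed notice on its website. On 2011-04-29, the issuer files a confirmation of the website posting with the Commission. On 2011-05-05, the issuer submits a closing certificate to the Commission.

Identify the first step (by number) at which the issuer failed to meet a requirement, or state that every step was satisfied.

None — every step was satisfied

(1) the permitted window runs from 2010-10-01 + 15 = 2010-10-16 to 2010-10-01 + 58 = 2010-11-28; 2010-10-17 falls inside that range.
(2) due by 2010-11-10 + 76 days = 2011-01-25; 2011-01-04 is within that limit.
(3) permitted from 2011-01-04 + 14 days = 2011-01-18 onward; done 2011-01-21, after the minimum wait.
(4) due by 2011-01-21 + 21 days = 2011-02-11; done 2011-02-09 — timely.
(5) due by 2011-02-09 + 62 days = 2011-04-12; completed 2011-03-05, before the deadline.
(6) the permitted window runs from 2011-04-07 + 21 = 2011-04-28 to 2011-04-07 + 51 = 2011-05-28; done 2011-04-29, which is between those dates.
(7) due by 2011-01-21 + 108 days = 2011-05-09; completed 2011-05-05, before the deadline.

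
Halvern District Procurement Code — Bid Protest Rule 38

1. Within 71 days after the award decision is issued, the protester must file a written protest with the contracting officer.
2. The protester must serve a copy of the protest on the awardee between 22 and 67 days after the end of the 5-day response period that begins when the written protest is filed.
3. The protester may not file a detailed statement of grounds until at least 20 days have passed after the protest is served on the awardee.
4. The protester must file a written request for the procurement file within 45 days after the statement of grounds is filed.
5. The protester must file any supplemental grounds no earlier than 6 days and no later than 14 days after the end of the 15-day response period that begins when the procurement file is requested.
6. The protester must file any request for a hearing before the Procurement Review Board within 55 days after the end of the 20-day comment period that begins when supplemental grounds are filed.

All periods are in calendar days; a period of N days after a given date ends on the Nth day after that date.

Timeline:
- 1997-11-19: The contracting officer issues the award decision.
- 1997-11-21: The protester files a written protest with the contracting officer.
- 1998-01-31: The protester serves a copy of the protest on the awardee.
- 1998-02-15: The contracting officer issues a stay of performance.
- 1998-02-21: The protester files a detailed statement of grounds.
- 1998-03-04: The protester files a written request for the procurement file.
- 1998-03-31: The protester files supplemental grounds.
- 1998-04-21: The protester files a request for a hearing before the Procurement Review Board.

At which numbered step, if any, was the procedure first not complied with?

(1) due by 1997-11-19 + 71 days = 1998-01-29; done 1997-11-21 — timely.
(2) the permitted window runs from 1997-11-26 + 22 = 1997-12-18 to 1997-11-26 + 67 = 1998-02-01; 1998-01-31 falls inside that range.
(3) permitted from 1998-01-31 + 20 days = 1998-02-20 onward; done 1998-02-21, after the minimum wait.
(4) due by 1998-02-21 + 45 days = 1998-04-07; completed 1998-03-04, before the deadline.
(5) the permitted window runs from 1998-03-19 + 6 = 1998-03-25 to 1998-03-19 + 14 = 1998-04-02; 1998-03-31 falls inside that range.
(6) due by 1998-04-20 + 55 days = 1998-06-14; completed 1998-04-21, before the deadline.

None — every step was satisfied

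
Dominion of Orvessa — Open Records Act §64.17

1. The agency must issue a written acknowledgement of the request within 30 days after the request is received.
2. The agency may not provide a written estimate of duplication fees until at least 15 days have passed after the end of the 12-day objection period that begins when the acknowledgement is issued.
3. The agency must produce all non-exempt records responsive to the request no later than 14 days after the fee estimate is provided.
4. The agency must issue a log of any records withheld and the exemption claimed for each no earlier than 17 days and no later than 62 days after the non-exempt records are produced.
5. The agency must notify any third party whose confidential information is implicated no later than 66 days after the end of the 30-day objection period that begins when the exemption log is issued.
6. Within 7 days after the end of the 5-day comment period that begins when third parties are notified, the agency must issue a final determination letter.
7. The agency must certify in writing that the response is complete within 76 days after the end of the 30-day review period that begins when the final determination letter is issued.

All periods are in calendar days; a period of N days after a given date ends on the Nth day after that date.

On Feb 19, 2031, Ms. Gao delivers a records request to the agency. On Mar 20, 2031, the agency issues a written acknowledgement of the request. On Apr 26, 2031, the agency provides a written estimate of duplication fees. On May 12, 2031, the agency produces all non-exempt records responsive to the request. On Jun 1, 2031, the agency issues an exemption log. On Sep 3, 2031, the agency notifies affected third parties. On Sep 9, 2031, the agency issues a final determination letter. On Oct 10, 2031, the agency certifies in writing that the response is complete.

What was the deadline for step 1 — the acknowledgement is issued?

Step 1 runs from Feb 19, 2031, when the request is received. 30 days after Feb 19, 2031 is Mar 21, 2031.

Mar 21, 2031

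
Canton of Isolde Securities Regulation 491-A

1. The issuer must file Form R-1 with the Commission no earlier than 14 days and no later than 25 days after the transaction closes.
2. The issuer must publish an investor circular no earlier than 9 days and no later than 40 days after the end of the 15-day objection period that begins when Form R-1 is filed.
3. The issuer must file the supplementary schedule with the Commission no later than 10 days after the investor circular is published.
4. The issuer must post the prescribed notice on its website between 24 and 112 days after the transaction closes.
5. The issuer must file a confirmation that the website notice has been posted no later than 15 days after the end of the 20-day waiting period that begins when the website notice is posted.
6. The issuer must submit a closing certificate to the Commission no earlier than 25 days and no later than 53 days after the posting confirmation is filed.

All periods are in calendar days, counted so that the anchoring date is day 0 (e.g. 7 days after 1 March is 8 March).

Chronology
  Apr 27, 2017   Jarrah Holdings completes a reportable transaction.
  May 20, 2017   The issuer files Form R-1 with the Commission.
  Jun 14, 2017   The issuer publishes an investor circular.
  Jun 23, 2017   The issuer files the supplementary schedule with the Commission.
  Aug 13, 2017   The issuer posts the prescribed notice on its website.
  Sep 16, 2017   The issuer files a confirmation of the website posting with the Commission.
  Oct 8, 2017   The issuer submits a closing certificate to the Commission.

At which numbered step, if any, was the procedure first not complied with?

(1) the permitted window runs from Apr 27, 2017 + 14 = May 11, 2017 to Apr 27, 2017 + 25 = May 22, 2017; done May 20, 2017 — within the window.
(2) the permitted window runs from Jun 4, 2017 + 9 = Jun 13, 2017 to Jun 4, 2017 + 40 = Jul 14, 2017; done Jun 14, 2017, which is between those dates.
(3) due by Jun 14, 2017 + 10 days = Jun 24, 2017; Jun 23, 2017 is within that limit.
(4) the permitted window runs from Apr 27, 2017 + 24 = May 21, 2017 to Apr 27, 2017 + 112 = Aug 17, 2017; done Aug 13, 2017 — within the window.
(5) due by Sep 2, 2017 + 15 days = Sep 17, 2017; completed Sep 16, 2017, before the deadline.
(6) the permitted window runs from Sep 16, 2017 + 25 = Oct 11, 2017 to Sep 16, 2017 + 53 = Nov 8, 2017; done Oct 8, 2017 — 3 days before the window opened.
That is the first point of non-compliance.

Step 6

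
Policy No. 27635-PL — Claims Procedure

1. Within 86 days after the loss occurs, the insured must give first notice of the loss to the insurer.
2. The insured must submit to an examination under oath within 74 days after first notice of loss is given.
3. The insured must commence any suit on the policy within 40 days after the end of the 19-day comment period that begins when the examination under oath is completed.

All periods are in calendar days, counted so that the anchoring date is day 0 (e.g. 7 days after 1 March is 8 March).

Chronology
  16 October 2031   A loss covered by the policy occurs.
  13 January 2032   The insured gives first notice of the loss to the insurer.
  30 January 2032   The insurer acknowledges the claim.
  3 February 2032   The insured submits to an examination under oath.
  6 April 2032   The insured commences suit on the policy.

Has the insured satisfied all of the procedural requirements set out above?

No

Step 1 — counting 86 days from 16 October 2031 (when the loss occurs) gives a deadline of 10 January 2032; done 13 January 2032 — 3 days late.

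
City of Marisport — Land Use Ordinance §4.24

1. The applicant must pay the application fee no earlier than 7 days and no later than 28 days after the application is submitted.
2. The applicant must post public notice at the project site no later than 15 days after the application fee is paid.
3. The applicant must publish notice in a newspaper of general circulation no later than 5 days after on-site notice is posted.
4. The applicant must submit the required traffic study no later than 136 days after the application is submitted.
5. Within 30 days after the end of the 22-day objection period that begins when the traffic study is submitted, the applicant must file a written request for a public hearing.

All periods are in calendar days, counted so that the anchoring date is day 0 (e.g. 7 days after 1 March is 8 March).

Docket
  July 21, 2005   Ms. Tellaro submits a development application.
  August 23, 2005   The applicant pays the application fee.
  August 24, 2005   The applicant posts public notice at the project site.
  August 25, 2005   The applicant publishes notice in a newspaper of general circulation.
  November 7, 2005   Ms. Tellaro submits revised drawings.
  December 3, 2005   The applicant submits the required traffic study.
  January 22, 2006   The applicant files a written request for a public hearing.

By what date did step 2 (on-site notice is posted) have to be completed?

September 7, 2005

Step 2 runs from August 23, 2005, when the application fee is paid. 15 days after August 23, 2005 is September 7, 2005.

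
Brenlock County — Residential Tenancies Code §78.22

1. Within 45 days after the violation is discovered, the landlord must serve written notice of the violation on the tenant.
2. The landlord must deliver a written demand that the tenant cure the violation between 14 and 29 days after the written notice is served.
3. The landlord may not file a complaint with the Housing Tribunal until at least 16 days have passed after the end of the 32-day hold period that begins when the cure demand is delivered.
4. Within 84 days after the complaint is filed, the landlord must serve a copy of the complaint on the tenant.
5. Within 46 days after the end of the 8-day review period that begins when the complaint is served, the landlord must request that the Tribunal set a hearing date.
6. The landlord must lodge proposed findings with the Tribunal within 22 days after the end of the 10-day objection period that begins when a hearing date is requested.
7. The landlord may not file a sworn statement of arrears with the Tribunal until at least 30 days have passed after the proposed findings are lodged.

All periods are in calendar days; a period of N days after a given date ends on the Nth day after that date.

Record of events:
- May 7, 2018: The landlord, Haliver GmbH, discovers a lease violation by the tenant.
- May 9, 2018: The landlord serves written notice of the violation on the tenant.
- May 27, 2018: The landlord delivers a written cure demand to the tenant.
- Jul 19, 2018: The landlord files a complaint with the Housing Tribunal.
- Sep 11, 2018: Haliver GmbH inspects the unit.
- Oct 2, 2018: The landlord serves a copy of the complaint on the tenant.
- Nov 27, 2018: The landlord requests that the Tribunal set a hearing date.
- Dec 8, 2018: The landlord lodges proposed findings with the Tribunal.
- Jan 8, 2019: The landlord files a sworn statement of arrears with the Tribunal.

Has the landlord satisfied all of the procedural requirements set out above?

Step 1 — counting 45 days from May 7, 2018 (when the violation is discovered) gives a deadline of Jun 21, 2018; May 9, 2018 is within that limit.
Step 2 — 14 and 29 days from May 9, 2018 (when the written notice is served) are May 23, 2018 and Jun 7, 2018 respectively; May 27, 2018 falls inside that range.
Step 3 — must wait 16 days from Jun 28, 2018 (end of the 32-day hold period, which began when the cure demand is delivered on May 27, 2018), so not before Jul 14, 2018; done Jul 19, 2018, after the minimum wait.
Step 4 — counting 84 days from Jul 19, 2018 (when the complaint is filed) gives a deadline of Oct 11, 2018; Oct 2, 2018 is within that limit.
Step 5 — counting 46 days from Oct 10, 2018 (end of the 8-day review period, which began when the complaint is served on Oct 2, 2018) gives a deadline of Nov 25, 2018; not done until Nov 27, 2018, 2 days after the deadline.

No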